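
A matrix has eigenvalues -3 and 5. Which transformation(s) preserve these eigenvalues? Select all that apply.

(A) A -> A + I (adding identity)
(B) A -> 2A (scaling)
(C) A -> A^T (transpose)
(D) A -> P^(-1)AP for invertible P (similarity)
C and D

Eigenvalues are preserved by:
1. Similarity transformations: A -> P^(-1)AP (same characteristic polynomial)
2. Transpose: A^T has the same eigenvalues as A

Eigenvalues are NOT preserved by:
- Adding identity: eigenvalues become -3+1, 5+1
- Scaling: eigenvalues become -6, 10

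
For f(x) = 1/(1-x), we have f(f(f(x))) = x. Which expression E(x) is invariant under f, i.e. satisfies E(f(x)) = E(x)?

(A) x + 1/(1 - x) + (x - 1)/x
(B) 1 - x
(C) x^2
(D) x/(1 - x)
A

Replace x by f(x) = 1/(1 - x) in each option and simplify. As a quick numerical cross-check, also compare E(5) with E(f(5)) = E(-1/4).

(A) x + 1/(1 - x) + (x - 1)/x  ->  (1/(1 - x)) + 1/(1 - (1/(1 - x))) + ((1/(1 - x)) - 1)/(1/(1 - x)), which simplifies back to x + 1/(1 - x) + (x - 1)/x; check: E(5) = 111/20, E(-1/4) = 111/20.   [invariant]
(B) 1 - x  ->  1 - (1/(1 - x)) = x/(x - 1); check: E(5) = -4 but E(-1/4) = 5/4.   [not invariant]
(C) x^2  ->  (1/(1 - x))^2 = (x - 1)^(-2); check: E(5) = 25 but E(-1/4) = 1/16.   [not invariant]
(D) x/(1 - x)  ->  (1/(1 - x))/(1 - (1/(1 - x))) = -1/x; check: E(5) = -5/4 but E(-1/4) = -1/5.   [not invariant]

Only (A) is unchanged. Indeed f(f(x)) = 1/(1 - 1/(1-x)) = (1-x)/(-x) = (x-1)/x, so E(x) = x + f(x) + f(f(x)) is the sum over the whole 3-cycle; applying f just permutes the three terms cyclically (x -> f(x) -> f(f(x)) -> x), leaving the sum unchanged.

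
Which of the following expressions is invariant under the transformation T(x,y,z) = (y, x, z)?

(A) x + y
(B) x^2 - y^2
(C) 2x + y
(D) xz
A

Apply T(x,y,z) = (y, x, z) to each option, i.e. replace (x, y, z) by the transformed coordinates.
Substitute the transformed coordinates into each option and compare with the original:
(A) x + y  ->  (y) + (x) = x + y   [equals x + y: invariant]
(B) x^2 - y^2  ->  (y)^2 - (x)^2 = -x^2 + y^2   [differs from x^2 - y^2: not invariant]
(C) 2x + y  ->  2(y) + (x) = x + 2y   [differs from 2x + y: not invariant]
(D) xz  ->  (y)(z) = yz   [differs from xz: not invariant]

Only option (A), x + y, is unchanged by the transformation.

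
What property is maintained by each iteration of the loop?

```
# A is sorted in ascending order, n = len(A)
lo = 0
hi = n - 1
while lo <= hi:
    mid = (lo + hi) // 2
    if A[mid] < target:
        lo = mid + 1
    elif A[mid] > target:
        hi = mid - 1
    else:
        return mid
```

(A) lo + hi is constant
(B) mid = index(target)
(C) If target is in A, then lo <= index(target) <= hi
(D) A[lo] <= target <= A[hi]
C

A loop invariant must hold before the first iteration and be re-established by every execution of the body.

(C) If target is in A, then lo <= index(target) <= hi: Before the loop [lo, hi] = [0, n-1] covers every index. When A[mid] < target, sortedness puts target strictly to the right of mid, so setting lo = mid + 1 keeps index(target) in [lo, hi]; symmetrically for hi = mid - 1. Hence 'if target is in A then lo <= index(target) <= hi' holds after every iteration, and when lo > hi it proves target is absent.

The other options fail:
(A) lo + hi is constant: each iteration moves exactly one of lo, hi, so lo + hi changes (e.g. 0 + (n-1) becomes (mid+1) + (n-1)).
(B) mid = index(target): mid is just the current probe; it equals index(target) only on the iteration that returns.
(D) A[lo] <= target <= A[hi]: fails when target is not in A (e.g. target < A[0] already violates it before the loop), so it is not maintained in general.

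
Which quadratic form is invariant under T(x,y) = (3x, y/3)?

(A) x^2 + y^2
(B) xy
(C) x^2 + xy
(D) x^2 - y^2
B

T multiplies x by 3 and divides y by 3.
Substitute the transformed coordinates into each option and compare with the original:
(A) x^2 + y^2  ->  (3x)^2 + (y/3)^2 = 9x^2 + y^2/9   [differs from x^2 + y^2: not invariant]
(B) xy  ->  (3x)(y/3) = xy   [equals xy: invariant]
(C) x^2 + xy  ->  (3x)^2 + (3x)(y/3) = 9x^2 + xy   [differs from x^2 + xy: not invariant]
(D) x^2 - y^2  ->  (3x)^2 - (y/3)^2 = 9x^2 - y^2/9   [differs from x^2 - y^2: not invariant]

Only option (B), xy, is unchanged by the transformation.
The factors 3 and 1/3 cancel only in the pure product xy.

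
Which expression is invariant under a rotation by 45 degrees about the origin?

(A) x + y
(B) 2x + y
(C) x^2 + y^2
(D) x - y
C

A rotation by 45 degrees sends (x, y) to (sqrt(2)x/2 - sqrt(2)y/2, sqrt(2)x/2 + sqrt(2)y/2).
Substitute the transformed coordinates into each option and compare with the original:
(A) x + y  ->  (sqrt(2)x/2 - sqrt(2)y/2) + (sqrt(2)x/2 + sqrt(2)y/2) = sqrt(2)x   [differs from x + y: not invariant]
(B) 2x + y  ->  2(sqrt(2)x/2 - sqrt(2)y/2) + (sqrt(2)x/2 + sqrt(2)y/2) = 3sqrt(2)x/2 - sqrt(2)y/2   [differs from 2x + y: not invariant]
(C) x^2 + y^2  ->  (sqrt(2)x/2 - sqrt(2)y/2)^2 + (sqrt(2)x/2 + sqrt(2)y/2)^2 = x^2 + y^2   [equals x^2 + y^2: invariant]
(D) x - y  ->  (sqrt(2)x/2 - sqrt(2)y/2) - (sqrt(2)x/2 + sqrt(2)y/2) = -sqrt(2)y   [differs from x - y: not invariant]

Only option (C), x^2 + y^2, is unchanged by the transformation.
Geometrically, x^2 + y^2 is the squared distance from the origin, which every rotation about the origin preserves.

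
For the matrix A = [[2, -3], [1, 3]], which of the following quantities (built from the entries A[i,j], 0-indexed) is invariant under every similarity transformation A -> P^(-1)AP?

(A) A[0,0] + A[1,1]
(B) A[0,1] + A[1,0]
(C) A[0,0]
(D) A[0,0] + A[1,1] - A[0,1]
A

A[0,0] + A[1,1] is the trace of A. By the cyclic property of the trace, tr(P^(-1)AP) = tr(APP^(-1)) = tr(A), so it is the same for every matrix similar to A.

The other combinations are not similarity invariants. For example, take P = [[1, 2], [0, 1]] (det P = 1), so P^(-1) = [[1, -2], [0, 1]] and
B = P^(-1)AP = [[0, -9], [1, 5]].
Evaluating each option on A and on B:
(A) A[0,0] + A[1,1]: 5 for A, 5 for B -> unchanged
(B) A[0,1] + A[1,0]: -2 for A, -8 for B -> changes
(C) A[0,0]: 2 for A, 0 for B -> changes
(D) A[0,0] + A[1,1] - A[0,1]: 8 for A, 14 for B -> changes

Only (A) A[0,0] + A[1,1] = 5 survives (and it does so for every P, not just this one), so it is the invariant.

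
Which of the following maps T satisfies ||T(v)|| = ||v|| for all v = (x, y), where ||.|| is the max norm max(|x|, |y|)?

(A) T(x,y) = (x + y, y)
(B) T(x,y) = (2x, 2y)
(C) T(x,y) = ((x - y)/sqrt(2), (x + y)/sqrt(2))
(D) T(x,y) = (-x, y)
D

A transformation preserves a norm if ||T(v)|| = ||v|| for every v; a single vector where the norm changes rules an option out.

(A) T(x,y) = (x + y, y): v = (1, 1) has norm max(|1|, |1|) = 1, but T(v) = (2, 1) has norm 2 -- not preserved.
(B) T(x,y) = (2x, 2y): v = (1, 0) has norm max(|1|, |0|) = 1, but T(v) = (2, 0) has norm 2 -- not preserved.
(C) T(x,y) = ((x - y)/sqrt(2), (x + y)/sqrt(2)): v = (1, 0) has norm max(|1|, |0|) = 1, but T(v) = (sqrt(2)/2, sqrt(2)/2) has norm sqrt(2)/2 -- not preserved.
(D) T(x,y) = (-x, y): preserves the norm -- it only permutes the coordinates and/or flips signs, which leaves max(|x|, |y|) unchanged.

Therefore the answer is (D).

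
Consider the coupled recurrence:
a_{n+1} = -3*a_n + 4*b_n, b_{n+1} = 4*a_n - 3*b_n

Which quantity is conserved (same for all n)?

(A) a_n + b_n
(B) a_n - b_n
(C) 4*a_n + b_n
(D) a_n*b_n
A

Replace a_n by a_{n+1} = -3*a_n + 4*b_n and b_n by b_{n+1} = 4*a_n - 3*b_n in each option and simplify:
(A) a_n + b_n  ->  (-3*a_n + 4*b_n) + (4*a_n - 3*b_n) = a_n + b_n   [conserved]
(B) a_n - b_n  ->  (-3*a_n + 4*b_n) - (4*a_n - 3*b_n) = -7*a_n + 7*b_n   [not conserved]
(C) 4*a_n + b_n  ->  4*(-3*a_n + 4*b_n) + (4*a_n - 3*b_n) = -8*a_n + 13*b_n   [not conserved]
(D) a_n*b_n  ->  (-3*a_n + 4*b_n)*(4*a_n - 3*b_n) = -12*a_n^2 + 25*a_n*b_n - 12*b_n^2   [not conserved]

Only (A) a_n + b_n returns to itself after one step, so it is the conserved quantity.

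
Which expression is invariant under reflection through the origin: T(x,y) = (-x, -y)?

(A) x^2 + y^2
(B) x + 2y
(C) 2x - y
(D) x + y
A

The map is reflection through the origin: T(x,y) = (-x, -y).
Substitute the transformed coordinates into each option and compare with the original:
(A) x^2 + y^2  ->  (-x)^2 + (-y)^2 = x^2 + y^2   [equals x^2 + y^2: invariant]
(B) x + 2y  ->  (-x) + 2(-y) = -x - 2y   [differs from x + 2y: not invariant]
(C) 2x - y  ->  2(-x) - (-y) = -2x + y   [differs from 2x - y: not invariant]
(D) x + y  ->  (-x) + (-y) = -x - y   [differs from x + y: not invariant]

Only option (A), x^2 + y^2, is unchanged by the transformation.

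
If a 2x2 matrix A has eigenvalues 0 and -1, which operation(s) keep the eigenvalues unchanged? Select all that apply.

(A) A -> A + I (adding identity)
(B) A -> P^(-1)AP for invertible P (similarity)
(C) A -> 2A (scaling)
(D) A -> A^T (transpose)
B and D

Eigenvalues are preserved by:
1. Similarity transformations: A -> P^(-1)AP (same characteristic polynomial)
2. Transpose: A^T has the same eigenvalues as A

Eigenvalues are NOT preserved by:
- Adding identity: eigenvalues become 0+1, -1+1
- Scaling: eigenvalues become 0, -2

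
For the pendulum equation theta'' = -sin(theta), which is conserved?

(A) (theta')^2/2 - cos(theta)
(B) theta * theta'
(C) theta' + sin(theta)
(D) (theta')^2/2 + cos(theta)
A

A first integral I satisfies dI/dt = 0 along every solution. Differentiate each option and use the equation of motion:
(A) d/dt[(theta')^2/2 - cos(theta)] = theta' theta'' + sin(theta) theta' = theta'(-sin(theta)) + theta' sin(theta) = 0
(B) d/dt[theta * theta'] = (theta')^2 + theta theta'' = (theta')^2 - theta sin(theta), not identically 0
(C) d/dt[theta' + sin(theta)] = theta'' + cos(theta) theta' = -sin(theta) + theta' cos(theta), not identically 0
(D) d/dt[(theta')^2/2 + cos(theta)] = theta' theta'' - sin(theta) theta' = -2 theta' sin(theta), not identically 0

Only (A) has zero time-derivative. This is the total energy: kinetic (theta')^2/2 plus potential -cos(theta).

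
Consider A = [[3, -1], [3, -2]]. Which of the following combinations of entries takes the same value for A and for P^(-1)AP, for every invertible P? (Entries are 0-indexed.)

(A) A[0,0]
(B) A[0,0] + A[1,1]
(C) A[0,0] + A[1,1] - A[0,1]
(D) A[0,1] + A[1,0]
B

A[0,0] + A[1,1] is the trace of A. By the cyclic property of the trace, tr(P^(-1)AP) = tr(APP^(-1)) = tr(A), so it is the same for every matrix similar to A.

The other combinations are not similarity invariants. For example, take P = [[1, -1], [0, 1]] (det P = 1), so P^(-1) = [[1, 1], [0, 1]] and
B = P^(-1)AP = [[6, -9], [3, -5]].
Evaluating each option on A and on B:
(A) A[0,0]: 3 for A, 6 for B -> changes
(B) A[0,0] + A[1,1]: 1 for A, 1 for B -> unchanged
(C) A[0,0] + A[1,1] - A[0,1]: 2 for A, 10 for B -> changes
(D) A[0,1] + A[1,0]: 2 for A, -6 for B -> changes

Only (B) A[0,0] + A[1,1] = 1 survives (and it does so for every P, not just this one), so it is the invariant.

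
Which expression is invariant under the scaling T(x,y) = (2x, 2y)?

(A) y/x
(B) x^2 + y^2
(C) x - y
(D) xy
A

Under the uniform scaling T(x,y) = (2x, 2y):
Substitute the transformed coordinates into each option and compare with the original:
(A) y/x  ->  (2y)/(2x) = y/x   [equals y/x: invariant]
(B) x^2 + y^2  ->  (2x)^2 + (2y)^2 = 4x^2 + 4y^2   [differs from x^2 + y^2: not invariant]
(C) x - y  ->  (2x) - (2y) = 2x - 2y   [differs from x - y: not invariant]
(D) xy  ->  (2x)(2y) = 4xy   [differs from xy: not invariant]

Only option (A), y/x, is unchanged by the transformation.
The common factor 2 cancels in a ratio of coordinates, while sums, products and sums of squares pick up factors of 2 or 4.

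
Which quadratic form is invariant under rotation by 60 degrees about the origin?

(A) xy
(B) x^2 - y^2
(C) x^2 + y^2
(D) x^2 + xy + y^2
C

Rotation by 60 degrees sends (x, y) to (x/2 - sqrt(3)y/2, sqrt(3)x/2 + y/2).
Substitute the transformed coordinates into each option and compare with the original:
(A) xy  ->  (x/2 - sqrt(3)y/2)(sqrt(3)x/2 + y/2) = sqrt(3)x^2/4 - xy/2 - sqrt(3)y^2/4   [differs from xy: not invariant]
(B) x^2 - y^2  ->  (x/2 - sqrt(3)y/2)^2 - (sqrt(3)x/2 + y/2)^2 = -x^2/2 - sqrt(3)xy + y^2/2   [differs from x^2 - y^2: not invariant]
(C) x^2 + y^2  ->  (x/2 - sqrt(3)y/2)^2 + (sqrt(3)x/2 + y/2)^2 = x^2 + y^2   [equals x^2 + y^2: invariant]
(D) x^2 + xy + y^2  ->  (x/2 - sqrt(3)y/2)^2 + (x/2 - sqrt(3)y/2)(sqrt(3)x/2 + y/2) + (sqrt(3)x/2 + y/2)^2 = sqrt(3)x^2/4 + x^2 - xy/2 - sqrt(3)y^2/4 + y^2   [differs from x^2 + xy + y^2: not invariant]

Only option (C), x^2 + y^2, is unchanged by the transformation.
x^2 + y^2 is the squared distance from the origin, which rotations preserve.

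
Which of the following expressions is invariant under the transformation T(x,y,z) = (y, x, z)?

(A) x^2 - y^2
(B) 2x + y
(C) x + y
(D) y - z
C

Apply T(x,y,z) = (y, x, z) to each option, i.e. replace (x, y, z) by the transformed coordinates.
Substitute the transformed coordinates into each option and compare with the original:
(A) x^2 - y^2  ->  (y)^2 - (x)^2 = -x^2 + y^2   [differs from x^2 - y^2: not invariant]
(B) 2x + y  ->  2(y) + (x) = x + 2y   [differs from 2x + y: not invariant]
(C) x + y  ->  (y) + (x) = x + y   [equals x + y: invariant]
(D) y - z  ->  (x) - (z) = x - z   [differs from y - z: not invariant]

Only option (C), x + y, is unchanged by the transformation.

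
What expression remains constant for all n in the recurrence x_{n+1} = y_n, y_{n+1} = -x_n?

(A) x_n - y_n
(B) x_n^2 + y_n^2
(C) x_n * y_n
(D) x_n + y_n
B

For the recurrence x_{n+1} = y_n, y_{n+1} = -x_n:

x_{n+1}^2 + y_{n+1}^2 = y_n^2 + (-x_n)^2 = x_n^2 + y_n^2
The sum of squares is conserved (like energy in a harmonic oscillator).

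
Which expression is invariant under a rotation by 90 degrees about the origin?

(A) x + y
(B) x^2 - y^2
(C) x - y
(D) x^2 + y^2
D

A rotation by 90 degrees sends (x, y) to (-y, x).
Substitute the transformed coordinates into each option and compare with the original:
(A) x + y  ->  (-y) + (x) = x - y   [differs from x + y: not invariant]
(B) x^2 - y^2  ->  (-y)^2 - (x)^2 = -x^2 + y^2   [differs from x^2 - y^2: not invariant]
(C) x - y  ->  (-y) - (x) = -x - y   [differs from x - y: not invariant]
(D) x^2 + y^2  ->  (-y)^2 + (x)^2 = x^2 + y^2   [equals x^2 + y^2: invariant]

Only option (D), x^2 + y^2, is unchanged by the transformation.
Geometrically, x^2 + y^2 is the squared distance from the origin, which every rotation about the origin preserves.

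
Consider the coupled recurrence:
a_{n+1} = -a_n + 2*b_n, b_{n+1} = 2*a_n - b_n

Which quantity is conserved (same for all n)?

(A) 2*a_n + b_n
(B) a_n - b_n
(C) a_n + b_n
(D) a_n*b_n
C

Replace a_n by a_{n+1} = -a_n + 2*b_n and b_n by b_{n+1} = 2*a_n - b_n in each option and simplify:
(A) 2*a_n + b_n  ->  2*(-a_n + 2*b_n) + (2*a_n - b_n) = 3*b_n   [not conserved]
(B) a_n - b_n  ->  (-a_n + 2*b_n) - (2*a_n - b_n) = -3*a_n + 3*b_n   [not conserved]
(C) a_n + b_n  ->  (-a_n + 2*b_n) + (2*a_n - b_n) = a_n + b_n   [conserved]
(D) a_n*b_n  ->  (-a_n + 2*b_n)*(2*a_n - b_n) = -2*a_n^2 + 5*a_n*b_n - 2*b_n^2   [not conserved]

Only (C) a_n + b_n returns to itself after one step, so it is the conserved quantity.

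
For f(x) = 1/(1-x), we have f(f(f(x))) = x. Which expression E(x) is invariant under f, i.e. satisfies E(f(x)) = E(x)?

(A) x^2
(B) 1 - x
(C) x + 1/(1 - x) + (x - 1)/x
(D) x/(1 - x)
C

Replace x by f(x) = 1/(1 - x) in each option and simplify. As a quick numerical cross-check, also compare E(4) with E(f(4)) = E(-1/3).

(A) x^2  ->  (1/(1 - x))^2 = (x - 1)^(-2); check: E(4) = 16 but E(-1/3) = 1/9.   [not invariant]
(B) 1 - x  ->  1 - (1/(1 - x)) = x/(x - 1); check: E(4) = -3 but E(-1/3) = 4/3.   [not invariant]
(C) x + 1/(1 - x) + (x - 1)/x  ->  (1/(1 - x)) + 1/(1 - (1/(1 - x))) + ((1/(1 - x)) - 1)/(1/(1 - x)), which simplifies back to x + 1/(1 - x) + (x - 1)/x; check: E(4) = 53/12, E(-1/3) = 53/12.   [invariant]
(D) x/(1 - x)  ->  (1/(1 - x))/(1 - (1/(1 - x))) = -1/x; check: E(4) = -4/3 but E(-1/3) = -1/4.   [not invariant]

Only (C) is unchanged. Indeed f(f(x)) = 1/(1 - 1/(1-x)) = (1-x)/(-x) = (x-1)/x, so E(x) = x + f(x) + f(f(x)) is the sum over the whole 3-cycle; applying f just permutes the three terms cyclically (x -> f(x) -> f(f(x)) -> x), leaving the sum unchanged.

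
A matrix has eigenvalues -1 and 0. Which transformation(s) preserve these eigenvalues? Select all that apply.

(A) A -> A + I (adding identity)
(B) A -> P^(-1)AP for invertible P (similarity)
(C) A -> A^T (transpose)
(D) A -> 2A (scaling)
B and C

Eigenvalues are preserved by:
1. Similarity transformations: A -> P^(-1)AP (same characteristic polynomial)
2. Transpose: A^T has the same eigenvalues as A

Eigenvalues are NOT preserved by:
- Adding identity: eigenvalues become -1+1, 0+1
- Scaling: eigenvalues become -2, 0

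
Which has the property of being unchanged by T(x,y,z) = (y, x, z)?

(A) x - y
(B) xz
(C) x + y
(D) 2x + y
C

Apply T(x,y,z) = (y, x, z) to each option, i.e. replace (x, y, z) by the transformed coordinates.
Substitute the transformed coordinates into each option and compare with the original:
(A) x - y  ->  (y) - (x) = -x + y   [differs from x - y: not invariant]
(B) xz  ->  (y)(z) = yz   [differs from xz: not invariant]
(C) x + y  ->  (y) + (x) = x + y   [equals x + y: invariant]
(D) 2x + y  ->  2(y) + (x) = x + 2y   [differs from 2x + y: not invariant]

Only option (C), x + y, is unchanged by the transformation.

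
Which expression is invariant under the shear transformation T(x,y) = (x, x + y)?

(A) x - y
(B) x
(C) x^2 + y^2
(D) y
B

Under the shear T(x,y) = (x, x + y):
Substitute the transformed coordinates into each option and compare with the original:
(A) x - y  ->  (x) - (x + y) = -y   [differs from x - y: not invariant]
(B) x  ->  (x) = x   [equals x: invariant]
(C) x^2 + y^2  ->  (x)^2 + (x + y)^2 = 2x^2 + 2xy + y^2   [differs from x^2 + y^2: not invariant]
(D) y  ->  (x + y) = x + y   [differs from y: not invariant]

Only option (B), x, is unchanged by the transformation.
A vertical shear moves points parallel to the y-axis, so the x-coordinate (and any function of x alone) is unchanged.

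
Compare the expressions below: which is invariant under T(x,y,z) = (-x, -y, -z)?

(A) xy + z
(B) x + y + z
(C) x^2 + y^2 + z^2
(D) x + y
C

Apply T(x,y,z) = (-x, -y, -z) to each option, i.e. replace (x, y, z) by the transformed coordinates.
Substitute the transformed coordinates into each option and compare with the original:
(A) xy + z  ->  (-x)(-y) + (-z) = xy - z   [differs from xy + z: not invariant]
(B) x + y + z  ->  (-x) + (-y) + (-z) = -x - y - z   [differs from x + y + z: not invariant]
(C) x^2 + y^2 + z^2  ->  (-x)^2 + (-y)^2 + (-z)^2 = x^2 + y^2 + z^2   [equals x^2 + y^2 + z^2: invariant]
(D) x + y  ->  (-x) + (-y) = -x - y   [differs from x + y: not invariant]

Only option (C), x^2 + y^2 + z^2, is unchanged by the transformation.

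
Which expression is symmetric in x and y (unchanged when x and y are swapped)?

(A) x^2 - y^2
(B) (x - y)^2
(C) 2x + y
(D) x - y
B

A symmetric expression is unchanged when the variables are permuted; here the transformation to test is the swap (x, y) -> (y, x).
Substitute the transformed coordinates into each option and compare with the original:
(A) x^2 - y^2  ->  (y)^2 - (x)^2 = -x^2 + y^2   [differs from x^2 - y^2: not invariant]
(B) (x - y)^2  ->  ((y) - (x))^2 = x^2 - 2xy + y^2   [equals (x - y)^2: invariant]
(C) 2x + y  ->  2(y) + (x) = x + 2y   [differs from 2x + y: not invariant]
(D) x - y  ->  (y) - (x) = -x + y   [differs from x - y: not invariant]

Only option (B), (x - y)^2, is unchanged by the transformation.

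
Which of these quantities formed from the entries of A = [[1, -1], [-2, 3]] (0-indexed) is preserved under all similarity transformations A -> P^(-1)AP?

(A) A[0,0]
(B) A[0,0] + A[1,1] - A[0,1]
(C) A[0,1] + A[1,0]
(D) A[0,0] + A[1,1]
D

A[0,0] + A[1,1] is the trace of A. By the cyclic property of the trace, tr(P^(-1)AP) = tr(APP^(-1)) = tr(A), so it is the same for every matrix similar to A.

The other combinations are not similarity invariants. For example, take P = [[1, 2], [0, 1]] (det P = 1), so P^(-1) = [[1, -2], [0, 1]] and
B = P^(-1)AP = [[5, 3], [-2, -1]].
Evaluating each option on A and on B:
(A) A[0,0]: 1 for A, 5 for B -> changes
(B) A[0,0] + A[1,1] - A[0,1]: 5 for A, 1 for B -> changes
(C) A[0,1] + A[1,0]: -3 for A, 1 for B -> changes
(D) A[0,0] + A[1,1]: 4 for A, 4 for B -> unchanged

Only (D) A[0,0] + A[1,1] = 4 survives (and it does so for every P, not just this one), so it is the invariant.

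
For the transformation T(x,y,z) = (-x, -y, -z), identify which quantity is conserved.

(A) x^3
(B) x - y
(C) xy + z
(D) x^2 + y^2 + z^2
D

Apply T(x,y,z) = (-x, -y, -z) to each option, i.e. replace (x, y, z) by the transformed coordinates.
Substitute the transformed coordinates into each option and compare with the original:
(A) x^3  ->  (-x)^3 = -x^3   [differs from x^3: not invariant]
(B) x - y  ->  (-x) - (-y) = -x + y   [differs from x - y: not invariant]
(C) xy + z  ->  (-x)(-y) + (-z) = xy - z   [differs from xy + z: not invariant]
(D) x^2 + y^2 + z^2  ->  (-x)^2 + (-y)^2 + (-z)^2 = x^2 + y^2 + z^2   [equals x^2 + y^2 + z^2: invariant]

Only option (D), x^2 + y^2 + z^2, is unchanged by the transformation.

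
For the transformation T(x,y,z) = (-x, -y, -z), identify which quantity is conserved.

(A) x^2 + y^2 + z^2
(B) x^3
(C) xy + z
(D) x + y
A

Apply T(x,y,z) = (-x, -y, -z) to each option, i.e. replace (x, y, z) by the transformed coordinates.
Substitute the transformed coordinates into each option and compare with the original:
(A) x^2 + y^2 + z^2  ->  (-x)^2 + (-y)^2 + (-z)^2 = x^2 + y^2 + z^2   [equals x^2 + y^2 + z^2: invariant]
(B) x^3  ->  (-x)^3 = -x^3   [differs from x^3: not invariant]
(C) xy + z  ->  (-x)(-y) + (-z) = xy - z   [differs from xy + z: not invariant]
(D) x + y  ->  (-x) + (-y) = -x - y   [differs from x + y: not invariant]

Only option (A), x^2 + y^2 + z^2, is unchanged by the transformation.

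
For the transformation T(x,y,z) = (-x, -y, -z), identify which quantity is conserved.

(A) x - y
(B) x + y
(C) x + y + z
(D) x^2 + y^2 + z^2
D

Apply T(x,y,z) = (-x, -y, -z) to each option, i.e. replace (x, y, z) by the transformed coordinates.
Substitute the transformed coordinates into each option and compare with the original:
(A) x - y  ->  (-x) - (-y) = -x + y   [differs from x - y: not invariant]
(B) x + y  ->  (-x) + (-y) = -x - y   [differs from x + y: not invariant]
(C) x + y + z  ->  (-x) + (-y) + (-z) = -x - y - z   [differs from x + y + z: not invariant]
(D) x^2 + y^2 + z^2  ->  (-x)^2 + (-y)^2 + (-z)^2 = x^2 + y^2 + z^2   [equals x^2 + y^2 + z^2: invariant]

Only option (D), x^2 + y^2 + z^2, is unchanged by the transformation.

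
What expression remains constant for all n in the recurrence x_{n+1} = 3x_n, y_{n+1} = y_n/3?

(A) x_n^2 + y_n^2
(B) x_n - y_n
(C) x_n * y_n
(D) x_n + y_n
C

For the recurrence x_{n+1} = 3x_n, y_{n+1} = y_n/3:

x_{n+1} * y_{n+1} = (3x_n) * (y_n/3) = x_n * y_n
The product is conserved.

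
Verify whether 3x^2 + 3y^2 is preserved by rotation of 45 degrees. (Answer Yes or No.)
Yes

Applying rotation by 45 degrees: x' = x*cos(45 degrees) - y*sin(45 degrees) = sqrt(2)x/2 - sqrt(2)y/2, y' = x*sin(45 degrees) + y*cos(45 degrees) = sqrt(2)x/2 + sqrt(2)y/2

Substituting into 3x^2 + 3y^2:
3(sqrt(2)x/2 - sqrt(2)y/2)^2 + 3(sqrt(2)x/2 + sqrt(2)y/2)^2
= 3x^2 + 3y^2

This equals the original expression 3x^2 + 3y^2, so it IS invariant.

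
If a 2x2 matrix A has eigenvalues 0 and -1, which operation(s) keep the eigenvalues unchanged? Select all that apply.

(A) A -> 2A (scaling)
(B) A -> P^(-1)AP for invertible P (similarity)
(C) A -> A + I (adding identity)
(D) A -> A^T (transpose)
B and D

Eigenvalues are preserved by:
1. Similarity transformations: A -> P^(-1)AP (same characteristic polynomial)
2. Transpose: A^T has the same eigenvalues as A

Eigenvalues are NOT preserved by:
- Adding identity: eigenvalues become 0+1, -1+1
- Scaling: eigenvalues become 0, -2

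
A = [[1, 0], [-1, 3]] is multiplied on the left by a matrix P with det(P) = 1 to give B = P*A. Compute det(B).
3

By the multiplicative property of determinants, det(B) = det(P*A) = det(P) * det(A) = det(A),
so the determinant is invariant under multiplication by any determinant-1 matrix; we just need det(A).

det(A) = (1)(3) - (0)(-1) = 3 - 0 = 3

Therefore det(B) = 1 * 3 = 3.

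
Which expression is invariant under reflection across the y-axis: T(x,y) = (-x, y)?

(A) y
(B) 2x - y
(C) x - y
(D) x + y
A

The map is reflection across the y-axis: T(x,y) = (-x, y).
Substitute the transformed coordinates into each option and compare with the original:
(A) y  ->  (y) = y   [equals y: invariant]
(B) 2x - y  ->  2(-x) - (y) = -2x - y   [differs from 2x - y: not invariant]
(C) x - y  ->  (-x) - (y) = -x - y   [differs from x - y: not invariant]
(D) x + y  ->  (-x) + (y) = -x + y   [differs from x + y: not invariant]

Only option (A), y, is unchanged by the transformation.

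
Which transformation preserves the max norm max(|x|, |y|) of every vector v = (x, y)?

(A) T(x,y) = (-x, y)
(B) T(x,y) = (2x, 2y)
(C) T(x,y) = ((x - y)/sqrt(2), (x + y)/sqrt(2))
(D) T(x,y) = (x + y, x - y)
A

A transformation preserves a norm if ||T(v)|| = ||v|| for every v; a single vector where the norm changes rules an option out.

(A) T(x,y) = (-x, y): preserves the norm -- it only permutes the coordinates and/or flips signs, which leaves max(|x|, |y|) unchanged.
(B) T(x,y) = (2x, 2y): v = (1, 0) has norm max(|1|, |0|) = 1, but T(v) = (2, 0) has norm 2 -- not preserved.
(C) T(x,y) = ((x - y)/sqrt(2), (x + y)/sqrt(2)): v = (1, 0) has norm max(|1|, |0|) = 1, but T(v) = (sqrt(2)/2, sqrt(2)/2) has norm sqrt(2)/2 -- not preserved.
(D) T(x,y) = (x + y, x - y): v = (1, 1) has norm max(|1|, |1|) = 1, but T(v) = (2, 0) has norm 2 -- not preserved.

Therefore the answer is (A).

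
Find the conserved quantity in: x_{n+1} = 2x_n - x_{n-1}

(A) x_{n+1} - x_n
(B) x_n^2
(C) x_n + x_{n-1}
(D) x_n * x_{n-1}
A

For the recurrence x_{n+1} = 2x_n - x_{n-1}:

If x_{n+1} = 2x_n - x_{n-1}, then:
x_{n+1} - x_n = x_n - x_{n-1}
The first difference is constant throughout the sequence.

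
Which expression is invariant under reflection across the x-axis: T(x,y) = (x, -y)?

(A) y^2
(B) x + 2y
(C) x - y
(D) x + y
A

The map is reflection across the x-axis: T(x,y) = (x, -y).
Substitute the transformed coordinates into each option and compare with the original:
(A) y^2  ->  (-y)^2 = y^2   [equals y^2: invariant]
(B) x + 2y  ->  (x) + 2(-y) = x - 2y   [differs from x + 2y: not invariant]
(C) x - y  ->  (x) - (-y) = x + y   [differs from x - y: not invariant]
(D) x + y  ->  (x) + (-y) = x - y   [differs from x + y: not invariant]

Only option (A), y^2, is unchanged by the transformation.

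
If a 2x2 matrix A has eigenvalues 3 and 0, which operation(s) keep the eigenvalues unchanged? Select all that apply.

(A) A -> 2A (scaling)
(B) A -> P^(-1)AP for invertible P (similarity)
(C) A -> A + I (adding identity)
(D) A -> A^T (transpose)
B and D

Eigenvalues are preserved by:
1. Similarity transformations: A -> P^(-1)AP (same characteristic polynomial)
2. Transpose: A^T has the same eigenvalues as A

Eigenvalues are NOT preserved by:
- Adding identity: eigenvalues become 3+1, 0+1
- Scaling: eigenvalues become 6, 0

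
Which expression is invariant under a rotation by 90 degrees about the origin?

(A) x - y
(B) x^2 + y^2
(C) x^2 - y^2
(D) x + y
B

A rotation by 90 degrees sends (x, y) to (-y, x).
Substitute the transformed coordinates into each option and compare with the original:
(A) x - y  ->  (-y) - (x) = -x - y   [differs from x - y: not invariant]
(B) x^2 + y^2  ->  (-y)^2 + (x)^2 = x^2 + y^2   [equals x^2 + y^2: invariant]
(C) x^2 - y^2  ->  (-y)^2 - (x)^2 = -x^2 + y^2   [differs from x^2 - y^2: not invariant]
(D) x + y  ->  (-y) + (x) = x - y   [differs from x + y: not invariant]

Only option (B), x^2 + y^2, is unchanged by the transformation.
Geometrically, x^2 + y^2 is the squared distance from the origin, which every rotation about the origin preserves.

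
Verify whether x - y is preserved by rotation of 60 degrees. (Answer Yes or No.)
No

Applying rotation by 60 degrees: x' = x*cos(60 degrees) - y*sin(60 degrees) = x/2 - sqrt(3)y/2, y' = x*sin(60 degrees) + y*cos(60 degrees) = sqrt(3)x/2 + y/2

Substituting into x - y:
(x/2 - sqrt(3)y/2) - (sqrt(3)x/2 + y/2)
= -sqrt(3)x/2 + x/2 - sqrt(3)y/2 - y/2

This differs from the original expression x - y, so it is NOT invariant.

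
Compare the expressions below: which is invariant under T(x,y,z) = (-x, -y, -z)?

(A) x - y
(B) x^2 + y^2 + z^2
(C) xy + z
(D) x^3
B

Apply T(x,y,z) = (-x, -y, -z) to each option, i.e. replace (x, y, z) by the transformed coordinates.
Substitute the transformed coordinates into each option and compare with the original:
(A) x - y  ->  (-x) - (-y) = -x + y   [differs from x - y: not invariant]
(B) x^2 + y^2 + z^2  ->  (-x)^2 + (-y)^2 + (-z)^2 = x^2 + y^2 + z^2   [equals x^2 + y^2 + z^2: invariant]
(C) xy + z  ->  (-x)(-y) + (-z) = xy - z   [differs from xy + z: not invariant]
(D) x^3  ->  (-x)^3 = -x^3   [differs from x^3: not invariant]

Only option (B), x^2 + y^2 + z^2, is unchanged by the transformation.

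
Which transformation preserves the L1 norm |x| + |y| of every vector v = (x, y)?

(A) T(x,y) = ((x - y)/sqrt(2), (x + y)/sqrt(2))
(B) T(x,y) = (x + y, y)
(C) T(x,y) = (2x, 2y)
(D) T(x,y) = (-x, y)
D

A transformation preserves a norm if ||T(v)|| = ||v|| for every v; a single vector where the norm changes rules an option out.

(A) T(x,y) = ((x - y)/sqrt(2), (x + y)/sqrt(2)): v = (1, 0) has norm |1| + |0| = 1, but T(v) = (sqrt(2)/2, sqrt(2)/2) has norm sqrt(2) -- not preserved.
(B) T(x,y) = (x + y, y): v = (0, 1) has norm |0| + |1| = 1, but T(v) = (1, 1) has norm 2 -- not preserved.
(C) T(x,y) = (2x, 2y): v = (1, 0) has norm |1| + |0| = 1, but T(v) = (2, 0) has norm 2 -- not preserved.
(D) T(x,y) = (-x, y): preserves the norm -- it only permutes the coordinates and/or flips signs, which leaves |x| + |y| unchanged.

Therefore the answer is (D).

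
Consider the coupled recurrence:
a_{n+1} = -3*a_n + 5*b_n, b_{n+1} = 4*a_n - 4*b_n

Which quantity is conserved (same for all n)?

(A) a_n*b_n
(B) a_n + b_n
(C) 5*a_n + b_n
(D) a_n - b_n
B

Replace a_n by a_{n+1} = -3*a_n + 5*b_n and b_n by b_{n+1} = 4*a_n - 4*b_n in each option and simplify:
(A) a_n*b_n  ->  (-3*a_n + 5*b_n)*(4*a_n - 4*b_n) = -12*a_n^2 + 32*a_n*b_n - 20*b_n^2   [not conserved]
(B) a_n + b_n  ->  (-3*a_n + 5*b_n) + (4*a_n - 4*b_n) = a_n + b_n   [conserved]
(C) 5*a_n + b_n  ->  5*(-3*a_n + 5*b_n) + (4*a_n - 4*b_n) = -11*a_n + 21*b_n   [not conserved]
(D) a_n - b_n  ->  (-3*a_n + 5*b_n) - (4*a_n - 4*b_n) = -7*a_n + 9*b_n   [not conserved]

Only (B) a_n + b_n returns to itself after one step, so it is the conserved quantity.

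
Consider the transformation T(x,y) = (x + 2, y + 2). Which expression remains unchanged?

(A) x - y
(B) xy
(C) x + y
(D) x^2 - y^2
A

An expression E(x,y) is invariant under T if E(T(x,y)) = E(x,y). Here T(x,y) = (x + 2, y + 2).
Substitute the transformed coordinates into each option and compare with the original:
(A) x - y  ->  (x + 2) - (y + 2) = x - y   [equals x - y: invariant]
(B) xy  ->  (x + 2)(y + 2) = xy + 2x + 2y + 4   [differs from xy: not invariant]
(C) x + y  ->  (x + 2) + (y + 2) = x + y + 4   [differs from x + y: not invariant]
(D) x^2 - y^2  ->  (x + 2)^2 - (y + 2)^2 = x^2 + 4x - y^2 - 4y   [differs from x^2 - y^2: not invariant]

Only option (A), x - y, is unchanged by the transformation.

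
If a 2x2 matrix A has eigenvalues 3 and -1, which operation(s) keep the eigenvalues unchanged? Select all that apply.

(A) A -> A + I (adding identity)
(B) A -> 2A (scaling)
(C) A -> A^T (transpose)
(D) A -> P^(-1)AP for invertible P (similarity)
C and D

Eigenvalues are preserved by:
1. Similarity transformations: A -> P^(-1)AP (same characteristic polynomial)
2. Transpose: A^T has the same eigenvalues as A

Eigenvalues are NOT preserved by:
- Adding identity: eigenvalues become 3+1, -1+1
- Scaling: eigenvalues become 6, -2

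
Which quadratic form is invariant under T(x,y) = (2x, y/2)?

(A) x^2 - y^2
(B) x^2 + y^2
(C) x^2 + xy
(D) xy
D

T multiplies x by 2 and divides y by 2.
Substitute the transformed coordinates into each option and compare with the original:
(A) x^2 - y^2  ->  (2x)^2 - (y/2)^2 = 4x^2 - y^2/4   [differs from x^2 - y^2: not invariant]
(B) x^2 + y^2  ->  (2x)^2 + (y/2)^2 = 4x^2 + y^2/4   [differs from x^2 + y^2: not invariant]
(C) x^2 + xy  ->  (2x)^2 + (2x)(y/2) = 4x^2 + xy   [differs from x^2 + xy: not invariant]
(D) xy  ->  (2x)(y/2) = xy   [equals xy: invariant]

Only option (D), xy, is unchanged by the transformation.
The factors 2 and 1/2 cancel only in the pure product xy.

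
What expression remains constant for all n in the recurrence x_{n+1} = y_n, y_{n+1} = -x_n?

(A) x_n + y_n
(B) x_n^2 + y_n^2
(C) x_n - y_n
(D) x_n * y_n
B

For the recurrence x_{n+1} = y_n, y_{n+1} = -x_n:

x_{n+1}^2 + y_{n+1}^2 = y_n^2 + (-x_n)^2 = x_n^2 + y_n^2
The sum of squares is conserved (like energy in a harmonic oscillator).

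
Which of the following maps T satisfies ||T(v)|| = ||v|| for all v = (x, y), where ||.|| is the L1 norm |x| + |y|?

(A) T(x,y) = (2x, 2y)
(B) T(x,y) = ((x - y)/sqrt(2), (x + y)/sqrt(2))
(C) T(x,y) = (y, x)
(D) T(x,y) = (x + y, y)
C

A transformation preserves a norm if ||T(v)|| = ||v|| for every v; a single vector where the norm changes rules an option out.

(A) T(x,y) = (2x, 2y): v = (1, 0) has norm |1| + |0| = 1, but T(v) = (2, 0) has norm 2 -- not preserved.
(B) T(x,y) = ((x - y)/sqrt(2), (x + y)/sqrt(2)): v = (1, 0) has norm |1| + |0| = 1, but T(v) = (sqrt(2)/2, sqrt(2)/2) has norm sqrt(2) -- not preserved.
(C) T(x,y) = (y, x): preserves the norm -- it only permutes the coordinates and/or flips signs, which leaves |x| + |y| unchanged.
(D) T(x,y) = (x + y, y): v = (0, 1) has norm |0| + |1| = 1, but T(v) = (1, 1) has norm 2 -- not preserved.

Therefore the answer is (C).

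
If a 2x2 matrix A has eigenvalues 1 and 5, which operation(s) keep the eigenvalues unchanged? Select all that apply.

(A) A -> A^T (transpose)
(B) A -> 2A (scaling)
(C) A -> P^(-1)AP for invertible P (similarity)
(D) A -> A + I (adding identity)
A and C

Eigenvalues are preserved by:
1. Similarity transformations: A -> P^(-1)AP (same characteristic polynomial)
2. Transpose: A^T has the same eigenvalues as A

Eigenvalues are NOT preserved by:
- Adding identity: eigenvalues become 1+1, 5+1
- Scaling: eigenvalues become 2, 10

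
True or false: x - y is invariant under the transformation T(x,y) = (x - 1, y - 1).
True

Substitute T(x,y) = (x - 1, y - 1) into the expression and compare with the original.

Original: x - y
After applying T: (x - 1) - (y - 1) = x - y

This is identical to the original x - y, so the expression is invariant.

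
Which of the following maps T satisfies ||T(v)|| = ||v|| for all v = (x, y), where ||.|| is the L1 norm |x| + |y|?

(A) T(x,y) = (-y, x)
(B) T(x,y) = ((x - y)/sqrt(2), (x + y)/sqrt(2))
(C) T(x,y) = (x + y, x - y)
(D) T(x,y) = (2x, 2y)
A

A transformation preserves a norm if ||T(v)|| = ||v|| for every v; a single vector where the norm changes rules an option out.

(A) T(x,y) = (-y, x): preserves the norm -- it only permutes the coordinates and/or flips signs, which leaves |x| + |y| unchanged.
(B) T(x,y) = ((x - y)/sqrt(2), (x + y)/sqrt(2)): v = (1, 0) has norm |1| + |0| = 1, but T(v) = (sqrt(2)/2, sqrt(2)/2) has norm sqrt(2) -- not preserved.
(C) T(x,y) = (x + y, x - y): v = (1, 0) has norm |1| + |0| = 1, but T(v) = (1, 1) has norm 2 -- not preserved.
(D) T(x,y) = (2x, 2y): v = (1, 0) has norm |1| + |0| = 1, but T(v) = (2, 0) has norm 2 -- not preserved.

Therefore the answer is (A).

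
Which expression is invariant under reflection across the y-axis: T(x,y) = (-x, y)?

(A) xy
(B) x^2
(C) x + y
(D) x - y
B

The map is reflection across the y-axis: T(x,y) = (-x, y).
Substitute the transformed coordinates into each option and compare with the original:
(A) xy  ->  (-x)(y) = -xy   [differs from xy: not invariant]
(B) x^2  ->  (-x)^2 = x^2   [equals x^2: invariant]
(C) x + y  ->  (-x) + (y) = -x + y   [differs from x + y: not invariant]
(D) x - y  ->  (-x) - (y) = -x - y   [differs from x - y: not invariant]

Only option (B), x^2, is unchanged by the transformation.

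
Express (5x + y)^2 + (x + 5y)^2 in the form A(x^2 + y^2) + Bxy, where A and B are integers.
26(x^2 + y^2) + 20xy

Expanding: (5x + y)^2 = 25x^2 + 10xy + y^2
(x + 5y)^2 = x^2 + 10xy + 25y^2
Sum = (25+1)(x^2+y^2) + 20xy = 26(x^2 + y^2) + 20xy
This is symmetric in x and y.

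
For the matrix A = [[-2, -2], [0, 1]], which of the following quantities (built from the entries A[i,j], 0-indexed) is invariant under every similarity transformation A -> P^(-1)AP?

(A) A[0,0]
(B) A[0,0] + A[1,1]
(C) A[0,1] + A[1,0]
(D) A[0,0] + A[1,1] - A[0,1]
B

A[0,0] + A[1,1] is the trace of A. By the cyclic property of the trace, tr(P^(-1)AP) = tr(APP^(-1)) = tr(A), so it is the same for every matrix similar to A.

The other combinations are not similarity invariants. For example, take P = [[2, 1], [1, 1]] (det P = 1), so P^(-1) = [[1, -1], [-1, 2]] and
B = P^(-1)AP = [[-7, -5], [8, 6]].
Evaluating each option on A and on B:
(A) A[0,0]: -2 for A, -7 for B -> changes
(B) A[0,0] + A[1,1]: -1 for A, -1 for B -> unchanged
(C) A[0,1] + A[1,0]: -2 for A, 3 for B -> changes
(D) A[0,0] + A[1,1] - A[0,1]: 1 for A, 4 for B -> changes

Only (B) A[0,0] + A[1,1] = -1 survives (and it does so for every P, not just this one), so it is the invariant.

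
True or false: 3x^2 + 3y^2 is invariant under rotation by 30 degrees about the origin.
True

Applying rotation by 30 degrees: x' = x*cos(30 degrees) - y*sin(30 degrees) = sqrt(3)x/2 - y/2, y' = x*sin(30 degrees) + y*cos(30 degrees) = x/2 + sqrt(3)y/2

Substituting into 3x^2 + 3y^2:
3(sqrt(3)x/2 - y/2)^2 + 3(x/2 + sqrt(3)y/2)^2
= 3x^2 + 3y^2

This equals the original expression 3x^2 + 3y^2, so it IS invariant.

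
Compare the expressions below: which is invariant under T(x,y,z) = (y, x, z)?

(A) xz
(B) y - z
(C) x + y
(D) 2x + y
C

Apply T(x,y,z) = (y, x, z) to each option, i.e. replace (x, y, z) by the transformed coordinates.
Substitute the transformed coordinates into each option and compare with the original:
(A) xz  ->  (y)(z) = yz   [differs from xz: not invariant]
(B) y - z  ->  (x) - (z) = x - z   [differs from y - z: not invariant]
(C) x + y  ->  (y) + (x) = x + y   [equals x + y: invariant]
(D) 2x + y  ->  2(y) + (x) = x + 2y   [differs from 2x + y: not invariant]

Only option (C), x + y, is unchanged by the transformation.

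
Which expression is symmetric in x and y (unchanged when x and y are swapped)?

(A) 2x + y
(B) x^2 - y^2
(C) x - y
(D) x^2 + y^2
D

A symmetric expression is unchanged when the variables are permuted; here the transformation to test is the swap (x, y) -> (y, x).
Substitute the transformed coordinates into each option and compare with the original:
(A) 2x + y  ->  2(y) + (x) = x + 2y   [differs from 2x + y: not invariant]
(B) x^2 - y^2  ->  (y)^2 - (x)^2 = -x^2 + y^2   [differs from x^2 - y^2: not invariant]
(C) x - y  ->  (y) - (x) = -x + y   [differs from x - y: not invariant]
(D) x^2 + y^2  ->  (y)^2 + (x)^2 = x^2 + y^2   [equals x^2 + y^2: invariant]

Only option (D), x^2 + y^2, is unchanged by the transformation.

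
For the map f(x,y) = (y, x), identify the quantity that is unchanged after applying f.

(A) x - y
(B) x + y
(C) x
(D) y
B

For f(x,y) = (y, x):
After applying f: x' = y, y' = x. So x' + y' = y + x = x + y.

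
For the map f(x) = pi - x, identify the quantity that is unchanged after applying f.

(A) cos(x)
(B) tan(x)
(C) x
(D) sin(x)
D

For f(x) = pi - x:
sin(pi - x) = sin(x), so sine is invariant under this transformation.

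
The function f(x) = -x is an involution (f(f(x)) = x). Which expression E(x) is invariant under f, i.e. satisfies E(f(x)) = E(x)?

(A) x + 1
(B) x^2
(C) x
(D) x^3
B

Replace x by f(x) = -x in each option and simplify. As a quick numerical cross-check, also compare E(3) with E(f(3)) = E(-3).

(A) x + 1  ->  (-x) + 1 = 1 - x; check: E(3) = 4 but E(-3) = -2.   [not invariant]
(B) x^2  ->  (-x)^2, which simplifies back to x^2; check: E(3) = 9, E(-3) = 9.   [invariant]
(C) x  ->  (-x) = -x; check: E(3) = 3 but E(-3) = -3.   [not invariant]
(D) x^3  ->  (-x)^3 = -x^3; check: E(3) = 27 but E(-3) = -27.   [not invariant]

Only (B) is unchanged. E is symmetric under swapping x with f(x) = -x, which is exactly what an involution does.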